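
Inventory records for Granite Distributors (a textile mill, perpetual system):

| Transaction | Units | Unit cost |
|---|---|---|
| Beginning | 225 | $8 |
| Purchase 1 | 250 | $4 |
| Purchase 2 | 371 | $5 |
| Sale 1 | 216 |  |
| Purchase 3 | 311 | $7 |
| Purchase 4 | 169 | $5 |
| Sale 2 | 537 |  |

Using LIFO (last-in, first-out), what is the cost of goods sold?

Sale 1 (216) [LIFO — newest first]: 216 @ $5 = $1,080
Sale 2 (537) [LIFO — newest first]: 169 @ $5 + 311 @ $7 + 57 @ $5 = $3,307
Total COGS = $1,080 + $3,307 = $4,387
Ending inventory: 225 @ $8 + 250 @ $4 + 98 @ $5 = $3,290

COGS = $4,387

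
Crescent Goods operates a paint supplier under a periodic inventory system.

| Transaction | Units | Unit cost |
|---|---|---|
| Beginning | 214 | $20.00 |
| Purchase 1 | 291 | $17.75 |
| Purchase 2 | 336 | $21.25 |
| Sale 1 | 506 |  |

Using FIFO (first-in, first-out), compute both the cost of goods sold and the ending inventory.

Sale 1 (506) [FIFO — oldest first]: 214 @ $20.00 + 291 @ $17.75 + 1 @ $21.25 = $9,466.50
Ending inventory: 335 @ $21.25 = $7,118.75

COGS = $9,466.50; ending inventory = $7,118.75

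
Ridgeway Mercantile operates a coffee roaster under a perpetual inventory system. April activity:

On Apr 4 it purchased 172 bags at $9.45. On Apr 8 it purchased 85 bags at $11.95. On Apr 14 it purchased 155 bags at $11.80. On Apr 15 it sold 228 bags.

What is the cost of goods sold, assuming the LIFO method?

COGS = $2,701.35

Apr 15, 228 sold [LIFO — newest first]: 155 @ $11.80 + 73 @ $11.95 = $2,701.35
Ending inventory: 172 @ $9.45 + 12 @ $11.95 = $1,768.80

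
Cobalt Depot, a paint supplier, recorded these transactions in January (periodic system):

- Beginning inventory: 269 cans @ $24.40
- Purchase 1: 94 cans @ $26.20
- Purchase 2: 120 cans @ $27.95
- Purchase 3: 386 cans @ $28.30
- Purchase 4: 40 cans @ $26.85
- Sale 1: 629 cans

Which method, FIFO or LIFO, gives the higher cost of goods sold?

LIFO

FIFO COGS: 269 @ $24.40 + 94 @ $26.20 + 120 @ $27.95 + 146 @ $28.30 = $16,512.20
LIFO COGS: 40 @ $26.85 + 386 @ $28.30 + 120 @ $27.95 + 83 @ $26.20 = $17,526.40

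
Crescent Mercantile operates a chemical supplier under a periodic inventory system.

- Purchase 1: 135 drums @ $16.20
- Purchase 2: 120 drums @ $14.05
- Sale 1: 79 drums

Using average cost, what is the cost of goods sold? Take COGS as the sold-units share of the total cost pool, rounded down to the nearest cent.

COGS = $1,199.87

Sale 1, sell 79: 79/255 × $3,873.00 → $1,199.87
Ending inventory (cost pool remaining) = $2,673.13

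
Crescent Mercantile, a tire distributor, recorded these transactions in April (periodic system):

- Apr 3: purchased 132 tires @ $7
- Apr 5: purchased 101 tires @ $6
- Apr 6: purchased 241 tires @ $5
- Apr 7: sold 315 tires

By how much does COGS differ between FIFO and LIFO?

FIFO COGS: 132 @ $7 + 101 @ $6 + 82 @ $5 = $1,940
LIFO COGS: 241 @ $5 + 74 @ $6 = $1,649
Difference = |$1,940 − $1,649| = $291

$291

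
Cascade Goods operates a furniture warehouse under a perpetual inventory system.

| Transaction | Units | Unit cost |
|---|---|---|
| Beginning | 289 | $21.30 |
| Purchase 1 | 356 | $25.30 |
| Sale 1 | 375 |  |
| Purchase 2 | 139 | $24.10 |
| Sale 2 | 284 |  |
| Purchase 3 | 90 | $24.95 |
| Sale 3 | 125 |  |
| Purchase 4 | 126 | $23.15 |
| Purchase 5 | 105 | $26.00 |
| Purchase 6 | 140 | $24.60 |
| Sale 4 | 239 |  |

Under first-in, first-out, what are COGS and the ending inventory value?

COGS = $24,272.80; ending inventory = $5,576.00

Sale 1 (375) [FIFO — oldest first]: 289 @ $21.30 + 86 @ $25.30 = $8,331.50
Sale 2 (284) [FIFO — oldest first]: 270 @ $25.30 + 14 @ $24.10 = $7,168.40
Sale 3 (125) [FIFO — oldest first]: 125 @ $24.10 = $3,012.50
Sale 4 (239) [FIFO — oldest first]: 90 @ $24.95 + 126 @ $23.15 + 23 @ $26.00 = $5,760.40
Total COGS = $8,331.50 + $7,168.40 + $3,012.50 + $5,760.40 = $24,272.80
Ending inventory: 82 @ $26.00 + 140 @ $24.60 = $5,576.00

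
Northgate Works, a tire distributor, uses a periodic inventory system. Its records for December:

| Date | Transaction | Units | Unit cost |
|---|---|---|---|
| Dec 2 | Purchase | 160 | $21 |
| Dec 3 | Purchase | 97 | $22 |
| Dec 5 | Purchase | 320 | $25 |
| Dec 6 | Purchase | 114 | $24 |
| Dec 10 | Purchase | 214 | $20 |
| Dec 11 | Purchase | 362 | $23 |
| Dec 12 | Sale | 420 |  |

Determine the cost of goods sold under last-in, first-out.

COGS = $9,486

Dec 12, 420 sold [LIFO — newest first]: 362 @ $23 + 58 @ $20 = $9,486
Ending inventory: 160 @ $21 + 97 @ $22 + 320 @ $25 + 114 @ $24 + 156 @ $20 = $19,350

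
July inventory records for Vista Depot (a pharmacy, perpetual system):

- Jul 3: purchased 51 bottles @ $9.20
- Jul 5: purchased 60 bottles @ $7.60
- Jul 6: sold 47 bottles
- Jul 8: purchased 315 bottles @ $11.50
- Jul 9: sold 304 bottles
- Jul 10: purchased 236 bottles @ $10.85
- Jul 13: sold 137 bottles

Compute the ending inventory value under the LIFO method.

Jul 6, 47 sold [LIFO — newest first]: 47 @ $7.60 = $357.20
Jul 9, 304 sold [LIFO — newest first]: 304 @ $11.50 = $3,496.00
Jul 13, 137 sold [LIFO — newest first]: 137 @ $10.85 = $1,486.45
Total COGS = $357.20 + $3,496.00 + $1,486.45 = $5,339.65
Ending inventory: 51 @ $9.20 + 13 @ $7.60 + 11 @ $11.50 + 99 @ $10.85 = $1,768.65
Check: goods available $7,108.30 = COGS $5,339.65 + ending $1,768.65

Ending inventory = $1,768.65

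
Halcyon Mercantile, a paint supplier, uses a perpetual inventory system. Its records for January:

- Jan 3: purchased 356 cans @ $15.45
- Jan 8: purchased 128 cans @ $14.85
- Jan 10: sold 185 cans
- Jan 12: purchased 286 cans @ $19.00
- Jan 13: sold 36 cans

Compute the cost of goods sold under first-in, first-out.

COGS = $3,414.45

Jan 10, 185 sold [FIFO — oldest first]: 185 @ $15.45 = $2,858.25
Jan 13, 36 sold [FIFO — oldest first]: 36 @ $15.45 = $556.20
Total COGS = $2,858.25 + $556.20 = $3,414.45
Ending inventory: 135 @ $15.45 + 128 @ $14.85 + 286 @ $19.00 = $9,420.55
Check: goods available $12,835.00 = COGS $3,414.45 + ending $9,420.55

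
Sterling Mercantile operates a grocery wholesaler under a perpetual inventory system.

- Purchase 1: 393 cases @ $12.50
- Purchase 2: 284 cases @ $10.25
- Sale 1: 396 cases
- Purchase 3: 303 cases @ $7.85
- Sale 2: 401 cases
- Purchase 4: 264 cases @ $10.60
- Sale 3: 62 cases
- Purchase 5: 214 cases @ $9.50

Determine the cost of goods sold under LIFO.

COGS = $8,571.75

Sale 1 (396) [LIFO — newest first]: 284 @ $10.25 + 112 @ $12.50 = $4,311.00
Sale 2 (401) [LIFO — newest first]: 303 @ $7.85 + 98 @ $12.50 = $3,603.55
Sale 3 (62) [LIFO — newest first]: 62 @ $10.60 = $657.20
Total COGS = $4,311.00 + $3,603.55 + $657.20 = $8,571.75
Ending inventory: 183 @ $12.50 + 202 @ $10.60 + 214 @ $9.50 = $6,461.70
Check: goods available $15,033.45 = COGS $8,571.75 + ending $6,461.70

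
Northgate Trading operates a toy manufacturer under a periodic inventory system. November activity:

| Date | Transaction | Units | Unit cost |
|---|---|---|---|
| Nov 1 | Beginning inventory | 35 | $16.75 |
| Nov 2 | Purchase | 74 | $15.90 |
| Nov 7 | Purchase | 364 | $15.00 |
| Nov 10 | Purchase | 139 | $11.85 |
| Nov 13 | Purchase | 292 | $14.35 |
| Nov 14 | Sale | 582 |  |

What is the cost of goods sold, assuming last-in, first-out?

COGS = $8,102.35

Nov 14, 582 sold [LIFO — newest first]: 292 @ $14.35 + 139 @ $11.85 + 151 @ $15.00 = $8,102.35
Ending inventory: 35 @ $16.75 + 74 @ $15.90 + 213 @ $15.00 = $4,957.85
Check: goods available $13,060.20 = COGS $8,102.35 + ending $4,957.85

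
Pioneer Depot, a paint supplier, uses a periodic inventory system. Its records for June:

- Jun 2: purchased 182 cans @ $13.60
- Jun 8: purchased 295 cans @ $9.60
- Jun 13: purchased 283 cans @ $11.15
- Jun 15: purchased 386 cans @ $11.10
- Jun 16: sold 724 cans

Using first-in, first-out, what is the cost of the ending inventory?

Ending inventory = $4,686.00

Jun 16, 724 sold [FIFO — oldest first]: 182 @ $13.60 + 295 @ $9.60 + 247 @ $11.15 = $8,061.25
Ending inventory: 36 @ $11.15 + 386 @ $11.10 = $4,686.00
Check: goods available $12,747.25 = COGS $8,061.25 + ending $4,686.00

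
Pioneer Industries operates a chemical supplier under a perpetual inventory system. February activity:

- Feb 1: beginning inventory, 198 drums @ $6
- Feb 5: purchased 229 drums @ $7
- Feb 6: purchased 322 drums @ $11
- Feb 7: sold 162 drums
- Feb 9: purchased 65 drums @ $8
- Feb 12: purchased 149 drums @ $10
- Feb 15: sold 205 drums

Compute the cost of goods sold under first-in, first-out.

Feb 7, 162 sold [FIFO — oldest first]: 162 @ $6 = $972
Feb 15, 205 sold [FIFO — oldest first]: 36 @ $6 + 169 @ $7 = $1,399
Total COGS = $972 + $1,399 = $2,371
Ending inventory: 60 @ $7 + 322 @ $11 + 65 @ $8 + 149 @ $10 = $5,972
Check: goods available $8,343 = COGS $2,371 + ending $5,972

COGS = $2,371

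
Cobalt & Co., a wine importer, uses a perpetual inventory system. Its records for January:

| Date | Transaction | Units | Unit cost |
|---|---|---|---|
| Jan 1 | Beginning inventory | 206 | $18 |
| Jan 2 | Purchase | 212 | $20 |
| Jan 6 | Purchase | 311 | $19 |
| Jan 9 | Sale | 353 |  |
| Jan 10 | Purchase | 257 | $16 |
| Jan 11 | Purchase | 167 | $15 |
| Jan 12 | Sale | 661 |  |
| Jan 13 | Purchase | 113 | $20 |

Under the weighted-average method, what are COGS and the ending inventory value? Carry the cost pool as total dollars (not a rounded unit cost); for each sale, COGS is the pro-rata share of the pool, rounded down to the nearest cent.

COGS = $18,082.48; ending inventory = $4,651.52

After Jan 1: 206 on hand, pool $3,708.00 (≈ $18.0000 each)
After Jan 2: 418 on hand, pool $7,948.00 (≈ $19.0144 each)
After Jan 6: 729 on hand, pool $13,857.00 (≈ $19.0082 each)
Jan 9, sell 353: 353/729 × $13,857.00 → $6,709.90
After Jan 10: 633 on hand, pool $11,259.10 (≈ $17.7869 each)
After Jan 11: 800 on hand, pool $13,764.10 (≈ $17.2051 each)
Jan 12, sell 661: 661/800 × $13,764.10 → $11,372.58
After Jan 13: 252 on hand, pool $4,651.52 (≈ $18.4584 each)
Total COGS = $6,709.90 + $11,372.58 = $18,082.48
Ending inventory (cost pool remaining) = $4,651.52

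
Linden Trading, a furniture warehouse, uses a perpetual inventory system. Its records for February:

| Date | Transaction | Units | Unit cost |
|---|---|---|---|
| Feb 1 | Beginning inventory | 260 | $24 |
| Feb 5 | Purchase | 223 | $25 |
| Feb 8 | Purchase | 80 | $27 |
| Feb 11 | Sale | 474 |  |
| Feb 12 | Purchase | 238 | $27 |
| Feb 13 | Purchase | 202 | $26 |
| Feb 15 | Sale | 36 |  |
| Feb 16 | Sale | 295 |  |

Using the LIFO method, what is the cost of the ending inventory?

Ending inventory = $5,079

Feb 11, 474 sold [LIFO — newest first]: 80 @ $27 + 223 @ $25 + 171 @ $24 = $11,839
Feb 15, 36 sold [LIFO — newest first]: 36 @ $26 = $936
Feb 16, 295 sold [LIFO — newest first]: 166 @ $26 + 129 @ $27 = $7,799
Total COGS = $11,839 + $936 + $7,799 = $20,574
Ending inventory: 89 @ $24 + 109 @ $27 = $5,079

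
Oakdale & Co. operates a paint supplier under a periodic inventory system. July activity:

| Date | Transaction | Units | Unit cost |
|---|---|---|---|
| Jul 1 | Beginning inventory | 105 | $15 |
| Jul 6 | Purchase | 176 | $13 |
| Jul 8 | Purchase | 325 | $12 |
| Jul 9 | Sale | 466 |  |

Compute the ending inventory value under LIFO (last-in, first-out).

Ending inventory = $2,030

Jul 9, 466 sold [LIFO — newest first]: 325 @ $12 + 141 @ $13 = $5,733
Ending inventory: 105 @ $15 + 35 @ $13 = $2,030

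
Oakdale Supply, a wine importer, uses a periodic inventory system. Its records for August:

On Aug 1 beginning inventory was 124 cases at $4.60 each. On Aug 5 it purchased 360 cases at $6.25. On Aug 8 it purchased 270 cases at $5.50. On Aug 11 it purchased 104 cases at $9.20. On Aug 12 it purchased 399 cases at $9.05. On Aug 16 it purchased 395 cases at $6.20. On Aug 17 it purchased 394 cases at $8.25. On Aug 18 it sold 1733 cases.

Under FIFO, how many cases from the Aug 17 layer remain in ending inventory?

Aug 18, 1733 sold [FIFO — oldest first]: 124 @ $4.60 + 360 @ $6.25 + 270 @ $5.50 + 104 @ $9.20 + 399 @ $9.05 + 395 @ $6.20 + 81 @ $8.25 = $11,990.40
Ending inventory: 313 @ $8.25 = $2,582.25

313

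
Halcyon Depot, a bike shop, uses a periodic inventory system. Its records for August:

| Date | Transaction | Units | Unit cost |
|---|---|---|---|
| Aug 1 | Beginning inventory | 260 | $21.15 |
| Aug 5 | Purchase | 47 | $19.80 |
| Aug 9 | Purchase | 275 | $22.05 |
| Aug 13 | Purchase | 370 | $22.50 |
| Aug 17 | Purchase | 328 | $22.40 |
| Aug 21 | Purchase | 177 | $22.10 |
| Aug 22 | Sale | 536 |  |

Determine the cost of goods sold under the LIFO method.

Aug 22, 536 sold [LIFO — newest first]: 177 @ $22.10 + 328 @ $22.40 + 31 @ $22.50 = $11,956.40
Ending inventory: 260 @ $21.15 + 47 @ $19.80 + 275 @ $22.05 + 339 @ $22.50 = $20,120.85
Check: goods available $32,077.25 = COGS $11,956.40 + ending $20,120.85

COGS = $11,956.40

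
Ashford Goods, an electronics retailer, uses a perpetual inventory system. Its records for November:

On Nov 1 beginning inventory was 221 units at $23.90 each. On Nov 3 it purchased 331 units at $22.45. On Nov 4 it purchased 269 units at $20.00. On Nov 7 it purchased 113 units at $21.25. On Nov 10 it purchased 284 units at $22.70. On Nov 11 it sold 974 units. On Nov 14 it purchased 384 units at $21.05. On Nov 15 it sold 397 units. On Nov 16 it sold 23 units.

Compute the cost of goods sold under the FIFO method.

Nov 11, 974 sold [FIFO — oldest first]: 221 @ $23.90 + 331 @ $22.45 + 269 @ $20.00 + 113 @ $21.25 + 40 @ $22.70 = $21,402.10
Nov 15, 397 sold [FIFO — oldest first]: 244 @ $22.70 + 153 @ $21.05 = $8,759.45
Nov 16, 23 sold [FIFO — oldest first]: 23 @ $21.05 = $484.15
Total COGS = $21,402.10 + $8,759.45 + $484.15 = $30,645.70
Ending inventory: 208 @ $21.05 = $4,378.40

COGS = $30,645.70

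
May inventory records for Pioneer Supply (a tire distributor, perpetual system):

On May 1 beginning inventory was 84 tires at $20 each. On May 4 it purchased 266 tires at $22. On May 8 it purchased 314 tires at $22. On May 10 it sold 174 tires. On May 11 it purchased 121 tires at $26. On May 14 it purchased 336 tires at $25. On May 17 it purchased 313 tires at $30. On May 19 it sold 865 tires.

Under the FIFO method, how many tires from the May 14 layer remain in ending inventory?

82

May 10, 174 sold [FIFO — oldest first]: 84 @ $20 + 90 @ $22 = $3,660
May 19, 865 sold [FIFO — oldest first]: 176 @ $22 + 314 @ $22 + 121 @ $26 + 254 @ $25 = $20,276
Total COGS = $3,660 + $20,276 = $23,936
Ending inventory: 82 @ $25 + 313 @ $30 = $11,440
Check: goods available $35,376 = COGS $23,936 + ending $11,440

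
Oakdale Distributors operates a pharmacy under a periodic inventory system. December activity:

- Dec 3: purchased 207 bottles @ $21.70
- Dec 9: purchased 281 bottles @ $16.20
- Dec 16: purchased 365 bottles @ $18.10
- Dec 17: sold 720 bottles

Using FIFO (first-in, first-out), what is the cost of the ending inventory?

Ending inventory = $2,407.30

Dec 17, 720 sold [FIFO — oldest first]: 207 @ $21.70 + 281 @ $16.20 + 232 @ $18.10 = $13,243.30
Ending inventory: 133 @ $18.10 = $2,407.30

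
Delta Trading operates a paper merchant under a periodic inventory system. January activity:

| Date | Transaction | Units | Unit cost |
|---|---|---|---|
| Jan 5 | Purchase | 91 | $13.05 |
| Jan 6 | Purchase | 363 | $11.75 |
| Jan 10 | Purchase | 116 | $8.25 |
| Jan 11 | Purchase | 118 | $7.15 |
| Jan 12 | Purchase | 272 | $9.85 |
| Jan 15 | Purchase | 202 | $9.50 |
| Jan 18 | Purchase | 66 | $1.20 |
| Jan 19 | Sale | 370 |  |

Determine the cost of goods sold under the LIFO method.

Jan 19, 370 sold [LIFO — newest first]: 66 @ $1.20 + 202 @ $9.50 + 102 @ $9.85 = $3,002.90
Ending inventory: 91 @ $13.05 + 363 @ $11.75 + 116 @ $8.25 + 118 @ $7.15 + 170 @ $9.85 = $8,928.00

COGS = $3,002.90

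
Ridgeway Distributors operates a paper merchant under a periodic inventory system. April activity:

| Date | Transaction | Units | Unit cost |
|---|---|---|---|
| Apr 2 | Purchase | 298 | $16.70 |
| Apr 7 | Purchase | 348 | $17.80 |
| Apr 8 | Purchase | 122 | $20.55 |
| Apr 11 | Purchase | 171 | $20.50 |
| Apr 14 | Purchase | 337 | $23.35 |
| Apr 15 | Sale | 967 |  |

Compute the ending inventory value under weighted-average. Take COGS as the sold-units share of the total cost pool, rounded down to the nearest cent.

Ending inventory = $6,066.81

Apr 15, sell 967: 967/1276 × $25,052.55 → $18,985.74
Ending inventory (cost pool remaining) = $6,066.81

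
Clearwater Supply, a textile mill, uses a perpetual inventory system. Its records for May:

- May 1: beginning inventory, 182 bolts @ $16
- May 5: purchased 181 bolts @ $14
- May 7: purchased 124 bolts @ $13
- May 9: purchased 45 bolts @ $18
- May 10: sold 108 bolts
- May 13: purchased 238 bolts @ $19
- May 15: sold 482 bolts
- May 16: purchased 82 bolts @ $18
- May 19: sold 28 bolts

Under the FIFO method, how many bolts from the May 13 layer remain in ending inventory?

May 10, 108 sold [FIFO — oldest first]: 108 @ $16 = $1,728
May 15, 482 sold [FIFO — oldest first]: 74 @ $16 + 181 @ $14 + 124 @ $13 + 45 @ $18 + 58 @ $19 = $7,242
May 19, 28 sold [FIFO — oldest first]: 28 @ $19 = $532
Total COGS = $1,728 + $7,242 + $532 = $9,502
Ending inventory: 152 @ $19 + 82 @ $18 = $4,364

152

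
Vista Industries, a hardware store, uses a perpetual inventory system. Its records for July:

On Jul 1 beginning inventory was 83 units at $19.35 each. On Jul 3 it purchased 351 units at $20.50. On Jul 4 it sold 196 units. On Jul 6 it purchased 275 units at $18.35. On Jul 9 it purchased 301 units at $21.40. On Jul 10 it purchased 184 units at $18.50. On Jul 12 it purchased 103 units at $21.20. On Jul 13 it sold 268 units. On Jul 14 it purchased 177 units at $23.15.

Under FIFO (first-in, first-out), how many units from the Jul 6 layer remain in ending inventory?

Jul 4, 196 sold [FIFO — oldest first]: 83 @ $19.35 + 113 @ $20.50 = $3,922.55
Jul 13, 268 sold [FIFO — oldest first]: 238 @ $20.50 + 30 @ $18.35 = $5,429.50
Total COGS = $3,922.55 + $5,429.50 = $9,352.05
Ending inventory: 245 @ $18.35 + 301 @ $21.40 + 184 @ $18.50 + 103 @ $21.20 + 177 @ $23.15 = $20,622.30
Check: goods available $29,974.35 = COGS $9,352.05 + ending $20,622.30

245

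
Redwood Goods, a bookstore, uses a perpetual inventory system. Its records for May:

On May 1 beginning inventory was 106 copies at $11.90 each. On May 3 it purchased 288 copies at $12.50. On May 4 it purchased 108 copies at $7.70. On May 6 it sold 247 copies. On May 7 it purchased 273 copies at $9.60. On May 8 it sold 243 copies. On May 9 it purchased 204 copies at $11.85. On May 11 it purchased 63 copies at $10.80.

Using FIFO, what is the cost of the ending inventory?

Ending inventory = $5,811.00

May 6, 247 sold [FIFO — oldest first]: 106 @ $11.90 + 141 @ $12.50 = $3,023.90
May 8, 243 sold [FIFO — oldest first]: 147 @ $12.50 + 96 @ $7.70 = $2,576.70
Total COGS = $3,023.90 + $2,576.70 = $5,600.60
Ending inventory: 12 @ $7.70 + 273 @ $9.60 + 204 @ $11.85 + 63 @ $10.80 = $5,811.00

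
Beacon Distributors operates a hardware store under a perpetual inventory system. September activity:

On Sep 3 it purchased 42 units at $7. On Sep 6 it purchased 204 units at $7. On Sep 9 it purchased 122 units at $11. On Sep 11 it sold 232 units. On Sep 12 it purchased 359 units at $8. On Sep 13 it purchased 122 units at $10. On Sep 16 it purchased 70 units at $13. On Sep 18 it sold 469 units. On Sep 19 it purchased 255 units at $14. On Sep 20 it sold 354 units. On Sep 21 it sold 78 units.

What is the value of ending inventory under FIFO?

Ending inventory = $574

Sep 11, 232 sold [FIFO — oldest first]: 42 @ $7 + 190 @ $7 = $1,624
Sep 18, 469 sold [FIFO — oldest first]: 14 @ $7 + 122 @ $11 + 333 @ $8 = $4,104
Sep 20, 354 sold [FIFO — oldest first]: 26 @ $8 + 122 @ $10 + 70 @ $13 + 136 @ $14 = $4,242
Sep 21, 78 sold [FIFO — oldest first]: 78 @ $14 = $1,092
Total COGS = $1,624 + $4,104 + $4,242 + $1,092 = $11,062
Ending inventory: 41 @ $14 = $574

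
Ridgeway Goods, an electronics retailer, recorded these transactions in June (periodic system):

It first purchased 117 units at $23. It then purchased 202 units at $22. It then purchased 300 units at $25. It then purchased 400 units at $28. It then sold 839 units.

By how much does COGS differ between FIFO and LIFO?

FIFO COGS: 117 @ $23 + 202 @ $22 + 300 @ $25 + 220 @ $28 = $20,795
LIFO COGS: 400 @ $28 + 300 @ $25 + 139 @ $22 = $21,758
Difference = |$20,795 − $21,758| = $963

$963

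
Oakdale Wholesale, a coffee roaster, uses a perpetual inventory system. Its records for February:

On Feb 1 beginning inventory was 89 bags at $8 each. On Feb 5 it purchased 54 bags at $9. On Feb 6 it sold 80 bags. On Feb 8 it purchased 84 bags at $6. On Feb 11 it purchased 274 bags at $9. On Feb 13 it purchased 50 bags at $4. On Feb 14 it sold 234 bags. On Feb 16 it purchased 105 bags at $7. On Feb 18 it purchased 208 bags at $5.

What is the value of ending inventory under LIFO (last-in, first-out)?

Ending inventory = $3,593

Feb 6, 80 sold [LIFO — newest first]: 54 @ $9 + 26 @ $8 = $694
Feb 14, 234 sold [LIFO — newest first]: 50 @ $4 + 184 @ $9 = $1,856
Total COGS = $694 + $1,856 = $2,550
Ending inventory: 63 @ $8 + 84 @ $6 + 90 @ $9 + 105 @ $7 + 208 @ $5 = $3,593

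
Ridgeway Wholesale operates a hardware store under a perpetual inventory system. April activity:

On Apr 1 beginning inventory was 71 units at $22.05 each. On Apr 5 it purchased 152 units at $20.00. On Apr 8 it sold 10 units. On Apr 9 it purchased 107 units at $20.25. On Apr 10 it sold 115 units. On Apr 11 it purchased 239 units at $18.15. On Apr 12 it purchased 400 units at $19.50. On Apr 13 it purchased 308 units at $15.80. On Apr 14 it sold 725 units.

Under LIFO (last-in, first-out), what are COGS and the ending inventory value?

COGS = $15,501.70; ending inventory = $8,274.85

Apr 8, 10 sold [LIFO — newest first]: 10 @ $20.00 = $200.00
Apr 10, 115 sold [LIFO — newest first]: 107 @ $20.25 + 8 @ $20.00 = $2,326.75
Apr 14, 725 sold [LIFO — newest first]: 308 @ $15.80 + 400 @ $19.50 + 17 @ $18.15 = $12,974.95
Total COGS = $200.00 + $2,326.75 + $12,974.95 = $15,501.70
Ending inventory: 71 @ $22.05 + 134 @ $20.00 + 222 @ $18.15 = $8,274.85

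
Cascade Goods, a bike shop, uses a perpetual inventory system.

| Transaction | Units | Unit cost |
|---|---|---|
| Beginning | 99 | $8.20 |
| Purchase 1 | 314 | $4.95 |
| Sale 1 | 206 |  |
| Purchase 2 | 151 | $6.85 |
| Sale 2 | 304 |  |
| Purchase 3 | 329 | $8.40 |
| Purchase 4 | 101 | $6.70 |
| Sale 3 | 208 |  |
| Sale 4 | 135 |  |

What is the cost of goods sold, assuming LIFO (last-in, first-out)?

COGS = $5,667.15

Sale 1 (206) [LIFO — newest first]: 206 @ $4.95 = $1,019.70
Sale 2 (304) [LIFO — newest first]: 151 @ $6.85 + 108 @ $4.95 + 45 @ $8.20 = $1,937.95
Sale 3 (208) [LIFO — newest first]: 101 @ $6.70 + 107 @ $8.40 = $1,575.50
Sale 4 (135) [LIFO — newest first]: 135 @ $8.40 = $1,134.00
Total COGS = $1,019.70 + $1,937.95 + $1,575.50 + $1,134.00 = $5,667.15
Ending inventory: 54 @ $8.20 + 87 @ $8.40 = $1,173.60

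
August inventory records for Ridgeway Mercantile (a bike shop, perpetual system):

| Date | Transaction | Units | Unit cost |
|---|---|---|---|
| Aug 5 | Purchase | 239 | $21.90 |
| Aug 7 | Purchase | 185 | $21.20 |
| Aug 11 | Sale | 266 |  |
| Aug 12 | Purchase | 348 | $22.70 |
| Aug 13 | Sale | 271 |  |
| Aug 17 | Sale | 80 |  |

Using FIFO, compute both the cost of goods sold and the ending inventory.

Aug 11, 266 sold [FIFO — oldest first]: 239 @ $21.90 + 27 @ $21.20 = $5,806.50
Aug 13, 271 sold [FIFO — oldest first]: 158 @ $21.20 + 113 @ $22.70 = $5,914.70
Aug 17, 80 sold [FIFO — oldest first]: 80 @ $22.70 = $1,816.00
Total COGS = $5,806.50 + $5,914.70 + $1,816.00 = $13,537.20
Ending inventory: 155 @ $22.70 = $3,518.50
Check: goods available $17,055.70 = COGS $13,537.20 + ending $3,518.50

COGS = $13,537.20; ending inventory = $3,518.50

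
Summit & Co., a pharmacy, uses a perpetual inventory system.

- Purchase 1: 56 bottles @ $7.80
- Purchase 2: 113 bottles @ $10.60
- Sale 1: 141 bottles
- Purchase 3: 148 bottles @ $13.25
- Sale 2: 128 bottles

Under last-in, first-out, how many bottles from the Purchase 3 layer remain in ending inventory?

Sale 1 (141) [LIFO — newest first]: 113 @ $10.60 + 28 @ $7.80 = $1,416.20
Sale 2 (128) [LIFO — newest first]: 128 @ $13.25 = $1,696.00
Total COGS = $1,416.20 + $1,696.00 = $3,112.20
Ending inventory: 28 @ $7.80 + 20 @ $13.25 = $483.40

20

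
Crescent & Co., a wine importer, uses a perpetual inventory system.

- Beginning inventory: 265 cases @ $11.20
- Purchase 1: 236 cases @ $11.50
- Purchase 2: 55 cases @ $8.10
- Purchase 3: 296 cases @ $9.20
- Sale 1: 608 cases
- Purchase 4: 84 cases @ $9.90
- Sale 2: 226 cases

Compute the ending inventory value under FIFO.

Sale 1 (608) [FIFO — oldest first]: 265 @ $11.20 + 236 @ $11.50 + 55 @ $8.10 + 52 @ $9.20 = $6,605.90
Sale 2 (226) [FIFO — oldest first]: 226 @ $9.20 = $2,079.20
Total COGS = $6,605.90 + $2,079.20 = $8,685.10
Ending inventory: 18 @ $9.20 + 84 @ $9.90 = $997.20

Ending inventory = $997.20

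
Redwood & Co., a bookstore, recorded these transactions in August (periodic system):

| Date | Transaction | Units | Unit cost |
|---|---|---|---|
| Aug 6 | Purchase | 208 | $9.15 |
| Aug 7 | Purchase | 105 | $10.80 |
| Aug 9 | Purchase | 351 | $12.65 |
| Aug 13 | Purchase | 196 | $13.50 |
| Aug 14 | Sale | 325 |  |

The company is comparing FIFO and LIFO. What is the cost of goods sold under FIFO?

FIFO COGS: 208 @ $9.15 + 105 @ $10.80 + 12 @ $12.65 = $3,189.00
LIFO COGS: 196 @ $13.50 + 129 @ $12.65 = $4,277.85

COGS = $3,189.00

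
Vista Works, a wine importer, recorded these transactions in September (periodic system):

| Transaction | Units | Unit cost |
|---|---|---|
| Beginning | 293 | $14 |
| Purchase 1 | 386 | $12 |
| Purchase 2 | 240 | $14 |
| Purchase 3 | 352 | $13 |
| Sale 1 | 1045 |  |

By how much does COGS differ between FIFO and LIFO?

FIFO COGS: 293 @ $14 + 386 @ $12 + 240 @ $14 + 126 @ $13 = $13,732
LIFO COGS: 352 @ $13 + 240 @ $14 + 386 @ $12 + 67 @ $14 = $13,506
Difference = |$13,732 − $13,506| = $226

$226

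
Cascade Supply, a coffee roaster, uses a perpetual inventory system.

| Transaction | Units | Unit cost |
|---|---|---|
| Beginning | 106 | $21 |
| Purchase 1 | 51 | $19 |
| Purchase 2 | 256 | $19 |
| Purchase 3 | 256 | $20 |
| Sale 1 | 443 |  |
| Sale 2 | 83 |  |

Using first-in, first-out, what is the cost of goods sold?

COGS = $10,319

Sale 1 (443) [FIFO — oldest first]: 106 @ $21 + 51 @ $19 + 256 @ $19 + 30 @ $20 = $8,659
Sale 2 (83) [FIFO — oldest first]: 83 @ $20 = $1,660
Total COGS = $8,659 + $1,660 = $10,319
Ending inventory: 143 @ $20 = $2,860
Check: goods available $13,179 = COGS $10,319 + ending $2,860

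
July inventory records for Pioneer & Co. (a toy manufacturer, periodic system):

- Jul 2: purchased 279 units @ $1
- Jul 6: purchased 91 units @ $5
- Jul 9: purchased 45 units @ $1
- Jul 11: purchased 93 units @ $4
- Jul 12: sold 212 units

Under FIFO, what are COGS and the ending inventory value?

COGS = $212; ending inventory = $939

Jul 12, 212 sold [FIFO — oldest first]: 212 @ $1 = $212
Ending inventory: 67 @ $1 + 91 @ $5 + 45 @ $1 + 93 @ $4 = $939
Check: goods available $1,151 = COGS $212 + ending $939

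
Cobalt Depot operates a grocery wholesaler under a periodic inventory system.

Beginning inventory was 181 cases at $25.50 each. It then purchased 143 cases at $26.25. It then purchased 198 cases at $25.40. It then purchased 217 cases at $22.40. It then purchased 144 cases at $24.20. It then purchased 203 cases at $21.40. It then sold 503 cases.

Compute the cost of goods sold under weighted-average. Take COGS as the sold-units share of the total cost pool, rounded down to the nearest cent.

COGS = $12,083.23

Sale 1, sell 503: 503/1086 × $26,088.25 → $12,083.23
Ending inventory (cost pool remaining) = $14,005.02
Check: goods available $26,088.25 = COGS $12,083.23 + ending $14,005.02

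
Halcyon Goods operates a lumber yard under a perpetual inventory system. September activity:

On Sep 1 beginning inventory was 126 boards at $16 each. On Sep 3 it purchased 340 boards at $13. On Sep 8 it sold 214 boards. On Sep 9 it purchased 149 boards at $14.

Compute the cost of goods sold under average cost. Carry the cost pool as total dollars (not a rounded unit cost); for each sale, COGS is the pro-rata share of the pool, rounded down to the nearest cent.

COGS = $2,955.58

After Sep 1: 126 on hand, pool $2,016.00 (≈ $16.0000 each)
After Sep 3: 466 on hand, pool $6,436.00 (≈ $13.8112 each)
Sep 8, sell 214: 214/466 × $6,436.00 → $2,955.58
After Sep 9: 401 on hand, pool $5,566.42 (≈ $13.8813 each)
Ending inventory (cost pool remaining) = $5,566.42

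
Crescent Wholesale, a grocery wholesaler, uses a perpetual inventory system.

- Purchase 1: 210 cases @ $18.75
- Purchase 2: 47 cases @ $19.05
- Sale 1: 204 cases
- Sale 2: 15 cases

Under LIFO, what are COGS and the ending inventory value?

Sale 1 (204) [LIFO — newest first]: 47 @ $19.05 + 157 @ $18.75 = $3,839.10
Sale 2 (15) [LIFO — newest first]: 15 @ $18.75 = $281.25
Total COGS = $3,839.10 + $281.25 = $4,120.35
Ending inventory: 38 @ $18.75 = $712.50

COGS = $4,120.35; ending inventory = $712.50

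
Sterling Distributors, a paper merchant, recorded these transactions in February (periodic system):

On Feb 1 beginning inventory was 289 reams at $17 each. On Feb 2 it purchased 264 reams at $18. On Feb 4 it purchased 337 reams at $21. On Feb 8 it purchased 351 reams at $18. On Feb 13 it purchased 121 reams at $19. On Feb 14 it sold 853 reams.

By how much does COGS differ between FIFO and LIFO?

FIFO COGS: 289 @ $17 + 264 @ $18 + 300 @ $21 = $15,965
LIFO COGS: 121 @ $19 + 351 @ $18 + 337 @ $21 + 44 @ $18 = $16,486
Difference = |$15,965 − $16,486| = $521

$521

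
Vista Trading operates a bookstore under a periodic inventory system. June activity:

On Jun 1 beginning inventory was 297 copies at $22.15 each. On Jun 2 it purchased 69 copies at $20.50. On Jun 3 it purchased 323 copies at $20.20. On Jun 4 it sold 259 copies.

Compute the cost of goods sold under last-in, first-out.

COGS = $5,231.80

Jun 4, 259 sold [LIFO — newest first]: 259 @ $20.20 = $5,231.80
Ending inventory: 297 @ $22.15 + 69 @ $20.50 + 64 @ $20.20 = $9,285.85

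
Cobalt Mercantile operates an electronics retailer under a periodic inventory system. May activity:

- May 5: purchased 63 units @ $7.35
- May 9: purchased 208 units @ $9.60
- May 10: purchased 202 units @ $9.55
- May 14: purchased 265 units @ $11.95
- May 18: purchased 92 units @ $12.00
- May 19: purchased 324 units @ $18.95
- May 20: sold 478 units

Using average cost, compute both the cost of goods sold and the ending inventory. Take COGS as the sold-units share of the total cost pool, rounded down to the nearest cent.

COGS = $6,130.12; ending inventory = $8,669.38

May 20, sell 478: 478/1154 × $14,799.50 → $6,130.12
Ending inventory (cost pool remaining) = $8,669.38
Check: goods available $14,799.50 = COGS $6,130.12 + ending $8,669.38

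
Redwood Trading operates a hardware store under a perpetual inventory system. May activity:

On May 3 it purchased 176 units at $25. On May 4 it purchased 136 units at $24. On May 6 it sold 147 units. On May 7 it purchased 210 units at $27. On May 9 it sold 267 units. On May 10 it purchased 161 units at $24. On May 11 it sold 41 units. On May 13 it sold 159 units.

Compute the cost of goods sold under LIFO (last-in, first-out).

COGS = $15,473

May 6, 147 sold [LIFO — newest first]: 136 @ $24 + 11 @ $25 = $3,539
May 9, 267 sold [LIFO — newest first]: 210 @ $27 + 57 @ $25 = $7,095
May 11, 41 sold [LIFO — newest first]: 41 @ $24 = $984
May 13, 159 sold [LIFO — newest first]: 120 @ $24 + 39 @ $25 = $3,855
Total COGS = $3,539 + $7,095 + $984 + $3,855 = $15,473
Ending inventory: 69 @ $25 = $1,725
Check: goods available $17,198 = COGS $15,473 + ending $1,725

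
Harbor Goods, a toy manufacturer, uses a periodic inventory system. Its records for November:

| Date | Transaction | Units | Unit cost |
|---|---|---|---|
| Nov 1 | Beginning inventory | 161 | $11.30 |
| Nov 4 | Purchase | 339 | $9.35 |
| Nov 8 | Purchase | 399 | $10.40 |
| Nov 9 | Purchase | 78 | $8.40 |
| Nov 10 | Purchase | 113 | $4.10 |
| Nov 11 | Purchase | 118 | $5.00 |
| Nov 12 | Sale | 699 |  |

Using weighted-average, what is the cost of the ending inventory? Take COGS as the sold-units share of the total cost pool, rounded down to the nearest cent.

Nov 12, sell 699: 699/1208 × $10,847.05 → $6,276.56
Ending inventory (cost pool remaining) = $4,570.49
Check: goods available $10,847.05 = COGS $6,276.56 + ending $4,570.49

Ending inventory = $4,570.49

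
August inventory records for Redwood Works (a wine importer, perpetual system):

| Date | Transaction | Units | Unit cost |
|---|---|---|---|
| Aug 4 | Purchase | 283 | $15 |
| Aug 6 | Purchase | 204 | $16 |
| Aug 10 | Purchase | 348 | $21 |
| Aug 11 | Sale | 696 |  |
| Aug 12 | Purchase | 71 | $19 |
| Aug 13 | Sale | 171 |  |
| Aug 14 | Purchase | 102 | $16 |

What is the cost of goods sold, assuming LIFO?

Aug 11, 696 sold [LIFO — newest first]: 348 @ $21 + 204 @ $16 + 144 @ $15 = $12,732
Aug 13, 171 sold [LIFO — newest first]: 71 @ $19 + 100 @ $15 = $2,849
Total COGS = $12,732 + $2,849 = $15,581
Ending inventory: 39 @ $15 + 102 @ $16 = $2,217

COGS = $15,581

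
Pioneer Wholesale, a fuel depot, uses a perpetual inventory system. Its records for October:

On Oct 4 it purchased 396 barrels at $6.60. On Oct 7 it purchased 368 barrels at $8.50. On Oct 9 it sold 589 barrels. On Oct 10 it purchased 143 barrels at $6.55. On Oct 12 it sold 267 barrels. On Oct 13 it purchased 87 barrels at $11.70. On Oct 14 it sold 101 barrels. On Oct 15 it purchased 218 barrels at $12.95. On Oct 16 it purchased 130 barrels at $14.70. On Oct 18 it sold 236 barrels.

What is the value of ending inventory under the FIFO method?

Oct 9, 589 sold [FIFO — oldest first]: 396 @ $6.60 + 193 @ $8.50 = $4,254.10
Oct 12, 267 sold [FIFO — oldest first]: 175 @ $8.50 + 92 @ $6.55 = $2,090.10
Oct 14, 101 sold [FIFO — oldest first]: 51 @ $6.55 + 50 @ $11.70 = $919.05
Oct 18, 236 sold [FIFO — oldest first]: 37 @ $11.70 + 199 @ $12.95 = $3,009.95
Total COGS = $4,254.10 + $2,090.10 + $919.05 + $3,009.95 = $10,273.20
Ending inventory: 19 @ $12.95 + 130 @ $14.70 = $2,157.05

Ending inventory = $2,157.05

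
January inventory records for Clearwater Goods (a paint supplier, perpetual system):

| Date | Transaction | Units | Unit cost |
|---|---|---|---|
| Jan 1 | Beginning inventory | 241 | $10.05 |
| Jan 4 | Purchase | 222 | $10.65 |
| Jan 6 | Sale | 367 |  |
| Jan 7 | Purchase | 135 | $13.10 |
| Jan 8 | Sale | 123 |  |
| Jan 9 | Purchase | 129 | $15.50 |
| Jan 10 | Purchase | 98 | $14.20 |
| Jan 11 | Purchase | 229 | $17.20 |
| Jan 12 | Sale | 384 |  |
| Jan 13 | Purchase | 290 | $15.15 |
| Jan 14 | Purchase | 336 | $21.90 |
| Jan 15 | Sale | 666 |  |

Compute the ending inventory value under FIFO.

Ending inventory = $3,066.00

Jan 6, 367 sold [FIFO — oldest first]: 241 @ $10.05 + 126 @ $10.65 = $3,763.95
Jan 8, 123 sold [FIFO — oldest first]: 96 @ $10.65 + 27 @ $13.10 = $1,376.10
Jan 12, 384 sold [FIFO — oldest first]: 108 @ $13.10 + 129 @ $15.50 + 98 @ $14.20 + 49 @ $17.20 = $5,648.70
Jan 15, 666 sold [FIFO — oldest first]: 180 @ $17.20 + 290 @ $15.15 + 196 @ $21.90 = $11,781.90
Total COGS = $3,763.95 + $1,376.10 + $5,648.70 + $11,781.90 = $22,570.65
Ending inventory: 140 @ $21.90 = $3,066.00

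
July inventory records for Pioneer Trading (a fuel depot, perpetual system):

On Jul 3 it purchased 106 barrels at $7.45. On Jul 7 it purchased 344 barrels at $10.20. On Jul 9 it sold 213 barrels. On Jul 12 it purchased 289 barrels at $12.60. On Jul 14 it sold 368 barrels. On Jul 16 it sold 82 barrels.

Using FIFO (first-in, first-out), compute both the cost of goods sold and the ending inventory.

COGS = $6,982.30; ending inventory = $957.60

Jul 9, 213 sold [FIFO — oldest first]: 106 @ $7.45 + 107 @ $10.20 = $1,881.10
Jul 14, 368 sold [FIFO — oldest first]: 237 @ $10.20 + 131 @ $12.60 = $4,068.00
Jul 16, 82 sold [FIFO — oldest first]: 82 @ $12.60 = $1,033.20
Total COGS = $1,881.10 + $4,068.00 + $1,033.20 = $6,982.30
Ending inventory: 76 @ $12.60 = $957.60
Check: goods available $7,939.90 = COGS $6,982.30 + ending $957.60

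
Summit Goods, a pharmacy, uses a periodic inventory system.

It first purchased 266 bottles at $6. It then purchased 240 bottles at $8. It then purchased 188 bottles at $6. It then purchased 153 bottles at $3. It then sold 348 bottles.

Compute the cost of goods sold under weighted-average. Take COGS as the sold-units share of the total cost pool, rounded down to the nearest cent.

Sale 1, sell 348: 348/847 × $5,103.00 → $2,096.62
Ending inventory (cost pool remaining) = $3,006.38

COGS = $2,096.62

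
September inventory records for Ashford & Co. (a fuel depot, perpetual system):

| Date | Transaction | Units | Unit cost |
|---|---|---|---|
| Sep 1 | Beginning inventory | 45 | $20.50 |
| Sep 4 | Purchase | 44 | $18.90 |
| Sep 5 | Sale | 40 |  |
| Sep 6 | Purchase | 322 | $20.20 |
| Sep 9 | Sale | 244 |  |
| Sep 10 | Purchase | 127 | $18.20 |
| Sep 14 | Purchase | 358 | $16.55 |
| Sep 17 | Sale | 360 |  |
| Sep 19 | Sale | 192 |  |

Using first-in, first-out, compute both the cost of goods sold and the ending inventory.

COGS = $15,501.80; ending inventory = $993.00

Sep 5, 40 sold [FIFO — oldest first]: 40 @ $20.50 = $820.00
Sep 9, 244 sold [FIFO — oldest first]: 5 @ $20.50 + 44 @ $18.90 + 195 @ $20.20 = $4,873.10
Sep 17, 360 sold [FIFO — oldest first]: 127 @ $20.20 + 127 @ $18.20 + 106 @ $16.55 = $6,631.10
Sep 19, 192 sold [FIFO — oldest first]: 192 @ $16.55 = $3,177.60
Total COGS = $820.00 + $4,873.10 + $6,631.10 + $3,177.60 = $15,501.80
Ending inventory: 60 @ $16.55 = $993.00
Check: goods available $16,494.80 = COGS $15,501.80 + ending $993.00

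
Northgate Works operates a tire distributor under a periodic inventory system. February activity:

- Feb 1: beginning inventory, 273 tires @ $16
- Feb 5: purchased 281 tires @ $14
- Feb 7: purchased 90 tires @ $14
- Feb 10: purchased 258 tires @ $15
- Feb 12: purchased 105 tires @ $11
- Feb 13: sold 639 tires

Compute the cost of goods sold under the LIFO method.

COGS = $8,889

Feb 13, 639 sold [LIFO — newest first]: 105 @ $11 + 258 @ $15 + 90 @ $14 + 186 @ $14 = $8,889
Ending inventory: 273 @ $16 + 95 @ $14 = $5,698
Check: goods available $14,587 = COGS $8,889 + ending $5,698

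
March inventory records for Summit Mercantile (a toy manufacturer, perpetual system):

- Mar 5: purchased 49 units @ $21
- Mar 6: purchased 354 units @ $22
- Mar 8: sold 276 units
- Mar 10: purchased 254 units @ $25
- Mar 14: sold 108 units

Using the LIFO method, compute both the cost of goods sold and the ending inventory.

Mar 8, 276 sold [LIFO — newest first]: 276 @ $22 = $6,072
Mar 14, 108 sold [LIFO — newest first]: 108 @ $25 = $2,700
Total COGS = $6,072 + $2,700 = $8,772
Ending inventory: 49 @ $21 + 78 @ $22 + 146 @ $25 = $6,395

COGS = $8,772; ending inventory = $6,395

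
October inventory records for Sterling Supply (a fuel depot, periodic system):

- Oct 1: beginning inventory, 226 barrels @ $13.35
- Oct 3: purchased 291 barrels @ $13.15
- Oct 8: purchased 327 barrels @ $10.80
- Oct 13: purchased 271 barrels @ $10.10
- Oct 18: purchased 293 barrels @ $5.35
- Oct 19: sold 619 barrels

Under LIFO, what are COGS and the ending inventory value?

COGS = $4,898.65; ending inventory = $9,781.35

Oct 19, 619 sold [LIFO — newest first]: 293 @ $5.35 + 271 @ $10.10 + 55 @ $10.80 = $4,898.65
Ending inventory: 226 @ $13.35 + 291 @ $13.15 + 272 @ $10.80 = $9,781.35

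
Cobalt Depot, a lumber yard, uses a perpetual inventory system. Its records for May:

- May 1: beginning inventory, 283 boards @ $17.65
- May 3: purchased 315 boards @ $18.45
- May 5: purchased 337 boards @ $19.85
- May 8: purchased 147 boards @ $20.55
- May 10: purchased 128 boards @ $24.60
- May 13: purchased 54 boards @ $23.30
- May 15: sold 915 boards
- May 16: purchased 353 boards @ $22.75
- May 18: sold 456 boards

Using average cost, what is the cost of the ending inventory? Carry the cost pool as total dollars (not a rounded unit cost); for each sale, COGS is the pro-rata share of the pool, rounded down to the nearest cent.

After May 1: 283 on hand, pool $4,994.95 (≈ $17.6500 each)
After May 3: 598 on hand, pool $10,806.70 (≈ $18.0714 each)
After May 5: 935 on hand, pool $17,496.15 (≈ $18.7125 each)
After May 8: 1082 on hand, pool $20,517.00 (≈ $18.9621 each)
After May 10: 1210 on hand, pool $23,665.80 (≈ $19.5585 each)
After May 13: 1264 on hand, pool $24,924.00 (≈ $19.7184 each)
May 15, sell 915: 915/1264 × $24,924.00 → $18,042.29
After May 16: 702 on hand, pool $14,912.46 (≈ $21.2428 each)
May 18, sell 456: 456/702 × $14,912.46 → $9,686.72
Total COGS = $18,042.29 + $9,686.72 = $27,729.01
Ending inventory (cost pool remaining) = $5,225.74

Ending inventory = $5,225.74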